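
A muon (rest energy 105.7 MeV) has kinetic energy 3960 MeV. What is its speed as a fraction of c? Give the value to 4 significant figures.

γ = 1 + K/(m₀c²) = 1 + 3960/105.7 = 38.4645
β = √(1 − 1/γ²) = 0.9997

β ≈ 0.9997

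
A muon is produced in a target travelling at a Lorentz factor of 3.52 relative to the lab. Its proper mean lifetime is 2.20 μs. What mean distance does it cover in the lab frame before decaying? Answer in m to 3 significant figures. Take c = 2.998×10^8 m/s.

β = √(1 − 1/γ²) = √(1 − 1/3.52²) = 0.95880
Dilated lifetime: Δt = γτ₀ = 3.52 × 2.20 μs = 7.7440 μs
d = vΔt = 0.95880c × 7.7440 μs = 2.8745×10^8 m/s × 7.7440×10^-6 s = 2230 m

d ≈ 2230 m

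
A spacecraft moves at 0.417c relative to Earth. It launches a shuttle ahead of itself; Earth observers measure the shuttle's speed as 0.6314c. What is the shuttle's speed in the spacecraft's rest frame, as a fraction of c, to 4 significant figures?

u' ≈ 0.2910c

Inverse velocity addition: u' = (u − v)/(1 − uv/c²)
= (0.6314 − 0.417)/(1 − 0.6314×0.417) = 0.2144/0.736706 = 0.2910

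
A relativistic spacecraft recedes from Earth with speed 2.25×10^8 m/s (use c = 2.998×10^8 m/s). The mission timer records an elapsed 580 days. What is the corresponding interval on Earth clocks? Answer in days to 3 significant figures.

β = v/c = 2.25×10^8 / 2.998×10^8 = 0.75050
γ = 1/√(1 − 0.75050²) = 1.5132
Time dilation: Δt = γτ₀ = 1.5132 × 580 days = 878 days

Δt ≈ 878 days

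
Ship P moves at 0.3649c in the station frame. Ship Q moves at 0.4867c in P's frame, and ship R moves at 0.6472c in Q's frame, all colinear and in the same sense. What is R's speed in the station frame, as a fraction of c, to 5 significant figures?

u ≈ 0.93347c

Compose boost 2: (0.4867 + 0.3649)/(1 + 0.4867×0.3649) = 0.85160/1.177597 = 0.7231677
Compose boost 3: (0.6472 + 0.7231677)/(1 + 0.6472×0.7231677) = 1.370368/1.468034 = 0.93347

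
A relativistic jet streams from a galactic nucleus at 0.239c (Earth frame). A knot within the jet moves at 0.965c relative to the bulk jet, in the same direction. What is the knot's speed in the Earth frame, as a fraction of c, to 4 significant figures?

u ≈ 0.9784c

Relativistic velocity addition: u = (u' + v)/(1 + u'v/c²)
= (0.965 + 0.239)/(1 + 0.965×0.239) = 1.204/1.23063 = 0.9784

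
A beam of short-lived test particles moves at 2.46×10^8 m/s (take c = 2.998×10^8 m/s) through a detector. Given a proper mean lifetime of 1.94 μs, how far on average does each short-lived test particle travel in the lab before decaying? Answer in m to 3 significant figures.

β = v/c = 2.46×10^8 / 2.998×10^8 = 0.82055
γ = 1/√(1 − 0.82055²) = 1.7495
Dilated lifetime: Δt = γτ₀ = 1.7495 × 1.94 μs = 3.3941 μs
d = vΔt = 0.82055c × 3.3941 μs = 2.4600×10^8 m/s × 3.3941×10^-6 s = 835 m

d ≈ 835 m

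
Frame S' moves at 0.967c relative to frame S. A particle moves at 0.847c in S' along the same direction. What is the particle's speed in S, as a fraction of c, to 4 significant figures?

Relativistic velocity addition: u = (u' + v)/(1 + u'v/c²)
= (0.847 + 0.967)/(1 + 0.847×0.967) = 1.814/1.81905 = 0.9972

u ≈ 0.9972c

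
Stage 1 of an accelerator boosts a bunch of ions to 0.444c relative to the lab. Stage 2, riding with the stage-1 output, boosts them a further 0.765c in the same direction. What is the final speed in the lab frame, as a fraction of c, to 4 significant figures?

u ≈ 0.9025c

Compose boost 2: (0.765 + 0.444)/(1 + 0.765×0.444) = 1.209/1.33966 = 0.9025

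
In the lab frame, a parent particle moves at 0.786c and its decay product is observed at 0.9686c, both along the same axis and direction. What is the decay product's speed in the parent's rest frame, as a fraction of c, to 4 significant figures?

Inverse velocity addition: u' = (u − v)/(1 − uv/c²)
= (0.9686 − 0.786)/(1 − 0.9686×0.786) = 0.1826/0.238680 = 0.7650

u' ≈ 0.7650c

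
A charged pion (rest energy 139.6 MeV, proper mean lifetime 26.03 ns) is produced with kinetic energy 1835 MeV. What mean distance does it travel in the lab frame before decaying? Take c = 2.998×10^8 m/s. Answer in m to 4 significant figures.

d ≈ 110.1 m

γ = 1 + K/(m₀c²) = 1 + 1835/139.6 = 14.1447
β = √(1 − 1/γ²) = 0.997498
Dilated lifetime: γτ₀ = 14.1447 × 26.03 ns = 368.187 ns
d = βc·γτ₀ = 0.997498 × (2.998×10^8 m/s) × 3.68187×10^-7 s = 110.1 m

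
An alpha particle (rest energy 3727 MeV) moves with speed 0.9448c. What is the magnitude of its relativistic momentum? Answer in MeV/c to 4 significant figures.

p ≈ 10750 MeV/c

γ = 1/√(1 − 0.9448²) = 3.05206
p = γβm₀c = 3.05206 × 0.9448 × 3727 MeV/c = 10750 MeV/c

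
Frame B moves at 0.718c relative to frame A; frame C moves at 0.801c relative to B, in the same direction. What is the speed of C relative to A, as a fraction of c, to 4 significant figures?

u ≈ 0.9644c

Compose boost 2: (0.801 + 0.718)/(1 + 0.801×0.718) = 1.519/1.57512 = 0.9644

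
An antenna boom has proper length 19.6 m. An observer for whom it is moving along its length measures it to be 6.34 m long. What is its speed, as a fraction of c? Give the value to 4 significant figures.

β ≈ 0.9462

γ = L₀/L = 19.6/6.34 = 3.09148
β = √(1 − 1/γ²) = 0.9462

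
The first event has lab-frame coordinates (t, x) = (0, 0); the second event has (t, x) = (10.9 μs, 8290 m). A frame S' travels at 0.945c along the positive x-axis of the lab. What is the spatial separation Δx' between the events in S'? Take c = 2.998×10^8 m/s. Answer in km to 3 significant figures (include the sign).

Δx' ≈ 15.9 km

γ = 1/√(1 − 0.945²) = 3.0574
Δx' = γ(Δx − vΔt) = 3.0574 × (8290 m − 0.945×(2.998×10^8 m/s)×10.9×10^-6 s)
= 3.0574 × (5201.9 m) = 15.9 km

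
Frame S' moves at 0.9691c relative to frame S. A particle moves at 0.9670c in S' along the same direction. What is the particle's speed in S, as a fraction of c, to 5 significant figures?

u ≈ 0.99947c

Relativistic velocity addition: u = (u' + v)/(1 + u'v/c²)
= (0.9670 + 0.9691)/(1 + 0.9670×0.9691) = 1.9361/1.937120 = 0.99947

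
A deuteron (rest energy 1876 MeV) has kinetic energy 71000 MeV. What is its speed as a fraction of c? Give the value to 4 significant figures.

β ≈ 0.9997

γ = 1 + K/(m₀c²) = 1 + 71000/1876 = 38.8465
β = √(1 − 1/γ²) = 0.9997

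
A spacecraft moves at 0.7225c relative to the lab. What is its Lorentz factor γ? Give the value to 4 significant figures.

γ = 1/√(1 − β²) = 1/√(1 − 0.7225²) = 1/√(0.477994) = 1.446

γ ≈ 1.446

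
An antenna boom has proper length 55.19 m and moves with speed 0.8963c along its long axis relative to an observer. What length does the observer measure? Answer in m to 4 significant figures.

L ≈ 24.47 m

γ = 1/√(1 − 0.8963²) = 2.25505
Length contraction: L = L₀/γ = 55.19/2.25505 = 24.47 m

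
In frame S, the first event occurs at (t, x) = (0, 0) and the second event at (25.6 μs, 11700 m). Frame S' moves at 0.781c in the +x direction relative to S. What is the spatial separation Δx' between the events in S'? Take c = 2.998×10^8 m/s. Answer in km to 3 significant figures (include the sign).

Δx' ≈ 9.14 km

γ = 1/√(1 − 0.781²) = 1.6012
Δx' = γ(Δx − vΔt) = 1.6012 × (11700 m − 0.781×(2.998×10^8 m/s)×25.6×10^-6 s)
= 1.6012 × (5705.9 m) = 9.14 km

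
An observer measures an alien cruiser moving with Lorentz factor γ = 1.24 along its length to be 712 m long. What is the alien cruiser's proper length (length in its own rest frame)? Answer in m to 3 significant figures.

γ = 1.24 (given)
L₀ = γL = 1.24 × 712 = 883 m

L₀ ≈ 883 m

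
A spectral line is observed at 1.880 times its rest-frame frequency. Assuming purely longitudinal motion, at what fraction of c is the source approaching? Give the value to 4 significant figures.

β ≈ 0.5589

f_obs/f_src = √((1+β)/(1−β)) = 1.880  ⇒  (1+β)/(1−β) = 3.53440
β = |1 − D²|/(1 + D²) = |1 − 3.53440|/(1 + 3.53440) = 0.5589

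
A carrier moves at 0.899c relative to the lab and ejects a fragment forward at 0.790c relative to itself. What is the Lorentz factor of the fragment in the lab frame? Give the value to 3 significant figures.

u_lab = (0.790 + 0.899)/(1 + 0.790×0.899) = 1.689/1.71021 = 0.987598
γ = 1/√(1 − 0.987598²) = 6.37

γ ≈ 6.37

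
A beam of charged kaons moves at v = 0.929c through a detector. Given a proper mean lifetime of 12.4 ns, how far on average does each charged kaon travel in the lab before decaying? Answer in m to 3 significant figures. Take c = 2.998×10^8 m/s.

d ≈ 9.33 m

γ = 1/√(1 − 0.929²) = 2.7021
Dilated lifetime: Δt = γτ₀ = 2.7021 × 12.4 ns = 33.506 ns
d = vΔt = 0.929c × 33.506 ns = 2.7851×10^8 m/s × 3.3506×10^-8 s = 9.33 m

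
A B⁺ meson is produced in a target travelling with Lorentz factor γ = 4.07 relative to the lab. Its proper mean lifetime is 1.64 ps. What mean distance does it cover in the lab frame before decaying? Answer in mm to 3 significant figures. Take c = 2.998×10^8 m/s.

β = √(1 − 1/γ²) = √(1 − 1/4.07²) = 0.96935
Dilated lifetime: Δt = γτ₀ = 4.07 × 1.64 ps = 6.6748 ps
d = vΔt = 0.96935c × 6.6748 ps = 2.9061×10^8 m/s × 6.6748×10^-12 s = 1.94 mm

d ≈ 1.94 mm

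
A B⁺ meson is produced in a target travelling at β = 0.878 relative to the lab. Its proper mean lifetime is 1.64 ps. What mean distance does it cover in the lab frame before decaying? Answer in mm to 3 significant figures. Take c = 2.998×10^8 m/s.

d ≈ 0.902 mm

γ = 1/√(1 − 0.878²) = 2.0892
Dilated lifetime: Δt = γτ₀ = 2.0892 × 1.64 ps = 3.4262 ps
d = vΔt = 0.878c × 3.4262 ps = 2.6322×10^8 m/s × 3.4262×10^-12 s = 0.902 mm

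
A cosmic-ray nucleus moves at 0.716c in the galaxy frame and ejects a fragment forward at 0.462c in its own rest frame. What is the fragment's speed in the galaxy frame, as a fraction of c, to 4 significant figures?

u ≈ 0.8852c

Compose boost 2: (0.462 + 0.716)/(1 + 0.462×0.716) = 1.178/1.33079 = 0.8852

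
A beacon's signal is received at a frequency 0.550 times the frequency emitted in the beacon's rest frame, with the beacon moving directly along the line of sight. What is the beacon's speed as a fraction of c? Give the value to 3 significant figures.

β ≈ 0.536

f_obs/f_src = √((1−β)/(1+β)) = 0.550  ⇒  (1−β)/(1+β) = 0.30250
β = |1 − D²|/(1 + D²) = |1 − 0.30250|/(1 + 0.30250) = 0.536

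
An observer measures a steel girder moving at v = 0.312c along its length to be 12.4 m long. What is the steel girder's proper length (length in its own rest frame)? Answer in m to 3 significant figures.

γ = 1/√(1 − 0.312²) = 1.0525
L₀ = γL = 1.0525 × 12.4 = 13.1 m

L₀ ≈ 13.1 m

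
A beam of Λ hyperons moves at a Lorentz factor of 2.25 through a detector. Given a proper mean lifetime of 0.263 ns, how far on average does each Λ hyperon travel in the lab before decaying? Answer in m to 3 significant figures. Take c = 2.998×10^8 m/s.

d ≈ 0.159 m

β = √(1 − 1/γ²) = √(1 − 1/2.25²) = 0.89581
Dilated lifetime: Δt = γτ₀ = 2.25 × 0.263 ns = 0.59175 ns
d = vΔt = 0.89581c × 0.59175 ns = 2.6856×10^8 m/s × 5.9175×10^-10 s = 0.159 m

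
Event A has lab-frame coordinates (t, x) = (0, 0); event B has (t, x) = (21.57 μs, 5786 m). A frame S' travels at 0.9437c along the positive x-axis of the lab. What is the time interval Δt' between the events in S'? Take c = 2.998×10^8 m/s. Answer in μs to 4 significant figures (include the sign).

Δt' ≈ 10.15 μs

γ = 1/√(1 − 0.9437²) = 3.02295
Δt' = γ(Δt − vΔx/c²) = 3.02295 × (21.57 μs − 0.9437×5786 m / (2.998×10^8 m/s))
= 3.02295 × (3.35703 μs) = 10.15 μs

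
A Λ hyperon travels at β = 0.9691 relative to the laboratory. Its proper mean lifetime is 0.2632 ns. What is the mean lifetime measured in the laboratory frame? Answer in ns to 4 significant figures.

γ = 1/√(1 − 0.9691²) = 4.05403
Time dilation: Δt = γτ₀ = 4.05403 × 0.2632 ns = 1.067 ns

Δt ≈ 1.067 ns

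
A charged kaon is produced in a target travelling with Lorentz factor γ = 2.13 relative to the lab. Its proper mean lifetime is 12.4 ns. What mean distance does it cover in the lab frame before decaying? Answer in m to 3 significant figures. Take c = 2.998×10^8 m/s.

d ≈ 6.99 m

β = √(1 − 1/γ²) = √(1 − 1/2.13²) = 0.88294
Dilated lifetime: Δt = γτ₀ = 2.13 × 12.4 ns = 26.412 ns
d = vΔt = 0.88294c × 26.412 ns = 2.6471×10^8 m/s × 2.6412×10^-8 s = 6.99 m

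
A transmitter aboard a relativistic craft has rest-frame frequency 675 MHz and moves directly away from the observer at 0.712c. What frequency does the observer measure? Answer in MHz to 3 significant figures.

f_obs ≈ 277 MHz

Relativistic Doppler: f_obs = f_src √((1−β)/(1+β))
= 675 × √(0.28800/1.7120) = 675 × 0.41015 = 277 MHz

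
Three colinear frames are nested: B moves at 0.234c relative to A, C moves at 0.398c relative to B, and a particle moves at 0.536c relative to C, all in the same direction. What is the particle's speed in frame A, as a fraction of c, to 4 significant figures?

u ≈ 0.8506c

Compose boost 2: (0.398 + 0.234)/(1 + 0.398×0.234) = 0.6320/1.09313 = 0.578155
Compose boost 3: (0.536 + 0.578155)/(1 + 0.536×0.578155) = 1.11416/1.30989 = 0.8506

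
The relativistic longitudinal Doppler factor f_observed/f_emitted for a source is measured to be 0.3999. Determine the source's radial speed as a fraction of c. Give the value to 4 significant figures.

f_obs/f_src = √((1−β)/(1+β)) = 0.3999  ⇒  (1−β)/(1+β) = 0.159920
β = |1 − D²|/(1 + D²) = |1 − 0.159920|/(1 + 0.159920) = 0.7243

β ≈ 0.7243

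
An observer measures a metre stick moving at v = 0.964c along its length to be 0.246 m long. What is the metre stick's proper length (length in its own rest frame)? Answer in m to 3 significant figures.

γ = 1/√(1 − 0.964²) = 3.7608
L₀ = γL = 3.7608 × 0.246 = 0.925 m

L₀ ≈ 0.925 m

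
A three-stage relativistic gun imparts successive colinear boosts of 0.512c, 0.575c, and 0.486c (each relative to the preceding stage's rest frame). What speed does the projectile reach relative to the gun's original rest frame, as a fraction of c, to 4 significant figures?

u ≈ 0.9415c

Compose boost 2: (0.575 + 0.512)/(1 + 0.575×0.512) = 1.087/1.29440 = 0.839771
Compose boost 3: (0.486 + 0.839771)/(1 + 0.486×0.839771) = 1.32577/1.40813 = 0.9415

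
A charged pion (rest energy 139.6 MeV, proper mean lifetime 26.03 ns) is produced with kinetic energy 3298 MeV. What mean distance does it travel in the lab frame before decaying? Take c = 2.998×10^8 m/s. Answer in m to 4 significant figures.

γ = 1 + K/(m₀c²) = 1 + 3298/139.6 = 24.6246
β = √(1 − 1/γ²) = 0.999175
Dilated lifetime: γτ₀ = 24.6246 × 26.03 ns = 640.979 ns
d = βc·γτ₀ = 0.999175 × (2.998×10^8 m/s) × 6.40979×10^-7 s = 192.0 m

d ≈ 192.0 m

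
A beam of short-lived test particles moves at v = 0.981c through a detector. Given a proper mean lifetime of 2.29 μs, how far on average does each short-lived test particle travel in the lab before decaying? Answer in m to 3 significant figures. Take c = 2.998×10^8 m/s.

d ≈ 3470 m

γ = 1/√(1 − 0.981²) = 5.1544
Dilated lifetime: Δt = γτ₀ = 5.1544 × 2.29 μs = 11.804 μs
d = vΔt = 0.981c × 11.804 μs = 2.9410×10^8 m/s × 1.1804×10^-5 s = 3470 m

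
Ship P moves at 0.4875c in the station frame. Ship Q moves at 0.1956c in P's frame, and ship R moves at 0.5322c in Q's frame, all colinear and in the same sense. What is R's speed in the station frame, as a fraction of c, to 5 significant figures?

Compose boost 2: (0.1956 + 0.4875)/(1 + 0.1956×0.4875) = 0.68310/1.095355 = 0.6236334
Compose boost 3: (0.5322 + 0.6236334)/(1 + 0.5322×0.6236334) = 1.155833/1.331898 = 0.86781

u ≈ 0.86781c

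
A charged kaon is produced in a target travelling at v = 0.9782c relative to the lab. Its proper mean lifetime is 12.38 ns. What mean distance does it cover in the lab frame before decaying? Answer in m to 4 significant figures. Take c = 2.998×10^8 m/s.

d ≈ 17.48 m

γ = 1/√(1 − 0.9782²) = 4.81545
Dilated lifetime: Δt = γτ₀ = 4.81545 × 12.38 ns = 59.6152 ns
d = vΔt = 0.9782c × 59.6152 ns = 2.93264×10^8 m/s × 5.96152×10^-8 s = 17.48 m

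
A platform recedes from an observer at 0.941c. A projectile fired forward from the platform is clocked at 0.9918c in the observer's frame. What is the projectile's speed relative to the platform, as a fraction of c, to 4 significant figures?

u' ≈ 0.7614c

Inverse velocity addition: u' = (u − v)/(1 − uv/c²)
= (0.9918 − 0.941)/(1 − 0.9918×0.941) = 0.05080/0.0667162 = 0.7614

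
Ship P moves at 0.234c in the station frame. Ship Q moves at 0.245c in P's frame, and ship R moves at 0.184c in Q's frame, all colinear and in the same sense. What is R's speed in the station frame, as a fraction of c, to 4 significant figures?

u ≈ 0.5880c

Compose boost 2: (0.245 + 0.234)/(1 + 0.245×0.234) = 0.4790/1.05733 = 0.453028
Compose boost 3: (0.184 + 0.453028)/(1 + 0.184×0.453028) = 0.637028/1.08336 = 0.5880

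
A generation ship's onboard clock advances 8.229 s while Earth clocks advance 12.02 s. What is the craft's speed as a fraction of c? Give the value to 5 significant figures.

β ≈ 0.72891

γ = Δt/τ₀ = 12.02/8.229 = 1.460688
β = √(1 − 1/γ²) = √(1 − 1/1.460688²) = 0.72891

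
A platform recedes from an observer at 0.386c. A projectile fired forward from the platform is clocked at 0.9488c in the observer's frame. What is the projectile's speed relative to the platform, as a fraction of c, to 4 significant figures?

u' ≈ 0.8880c

Inverse velocity addition: u' = (u − v)/(1 − uv/c²)
= (0.9488 − 0.386)/(1 − 0.9488×0.386) = 0.5628/0.633763 = 0.8880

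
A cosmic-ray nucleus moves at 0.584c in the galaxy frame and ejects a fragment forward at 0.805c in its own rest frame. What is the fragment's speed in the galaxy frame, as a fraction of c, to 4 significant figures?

Compose boost 2: (0.805 + 0.584)/(1 + 0.805×0.584) = 1.389/1.47012 = 0.9448

u ≈ 0.9448c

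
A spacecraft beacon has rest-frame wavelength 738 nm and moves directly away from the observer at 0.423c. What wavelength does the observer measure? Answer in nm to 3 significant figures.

λ_obs ≈ 1160 nm

Relativistic Doppler: λ_obs = λ_src √((1+β)/(1−β))
= 738 × √(1.4230/0.57700) = 738 × 1.5704 = 1160 nm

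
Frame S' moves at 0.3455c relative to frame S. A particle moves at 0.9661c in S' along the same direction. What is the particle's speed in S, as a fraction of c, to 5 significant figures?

Relativistic velocity addition: u = (u' + v)/(1 + u'v/c²)
= (0.9661 + 0.3455)/(1 + 0.9661×0.3455) = 1.3116/1.333788 = 0.98337

u ≈ 0.98337c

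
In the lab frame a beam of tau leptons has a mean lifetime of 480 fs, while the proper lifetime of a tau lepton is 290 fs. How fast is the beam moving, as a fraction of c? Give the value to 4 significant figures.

γ = Δt/τ₀ = 480/290 = 1.65517
β = √(1 − 1/γ²) = √(1 − 1/1.65517²) = 0.7969

β ≈ 0.7969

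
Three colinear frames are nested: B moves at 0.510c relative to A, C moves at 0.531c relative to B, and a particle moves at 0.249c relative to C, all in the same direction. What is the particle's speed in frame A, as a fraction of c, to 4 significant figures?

Compose boost 2: (0.531 + 0.510)/(1 + 0.531×0.510) = 1.041/1.27081 = 0.819163
Compose boost 3: (0.249 + 0.819163)/(1 + 0.249×0.819163) = 1.06816/1.20397 = 0.8872

u ≈ 0.8872c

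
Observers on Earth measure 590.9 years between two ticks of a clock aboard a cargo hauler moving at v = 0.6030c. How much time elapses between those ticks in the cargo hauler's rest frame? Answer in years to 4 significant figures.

τ₀ ≈ 471.4 years

γ = 1/√(1 − 0.6030²) = 1.25354
Proper time: τ₀ = Δt/γ = 590.9/1.25354 = 471.4 years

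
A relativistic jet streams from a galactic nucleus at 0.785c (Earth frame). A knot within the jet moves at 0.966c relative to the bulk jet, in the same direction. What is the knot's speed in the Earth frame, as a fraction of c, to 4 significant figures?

u ≈ 0.9958c

Relativistic velocity addition: u = (u' + v)/(1 + u'v/c²)
= (0.966 + 0.785)/(1 + 0.966×0.785) = 1.751/1.75831 = 0.9958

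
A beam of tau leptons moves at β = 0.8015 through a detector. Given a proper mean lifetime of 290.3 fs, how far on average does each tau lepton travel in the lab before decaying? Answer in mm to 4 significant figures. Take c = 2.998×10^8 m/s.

d ≈ 0.1167 mm

γ = 1/√(1 − 0.8015²) = 1.67226
Dilated lifetime: Δt = γτ₀ = 1.67226 × 290.3 fs = 485.456 fs
d = vΔt = 0.8015c × 485.456 fs = 2.40290×10^8 m/s × 4.85456×10^-13 s = 0.1167 mm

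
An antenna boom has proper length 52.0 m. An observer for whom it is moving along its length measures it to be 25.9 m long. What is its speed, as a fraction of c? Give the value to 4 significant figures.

γ = L₀/L = 52.0/25.9 = 2.00772
β = √(1 − 1/γ²) = 0.8671

β ≈ 0.8671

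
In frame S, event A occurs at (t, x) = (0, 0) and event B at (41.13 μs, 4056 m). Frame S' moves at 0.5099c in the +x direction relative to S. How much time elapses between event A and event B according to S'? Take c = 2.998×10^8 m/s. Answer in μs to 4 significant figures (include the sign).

γ = 1/√(1 − 0.5099²) = 1.16247
Δt' = γ(Δt − vΔx/c²) = 1.16247 × (41.13 μs − 0.5099×4056 m / (2.998×10^8 m/s))
= 1.16247 × (34.2316 μs) = 39.79 μs

Δt' ≈ 39.79 μs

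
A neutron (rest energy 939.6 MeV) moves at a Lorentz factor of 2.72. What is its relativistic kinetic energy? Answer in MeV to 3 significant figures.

K ≈ 1620 MeV

γ = 2.72 (given)
K = (γ − 1)m₀c² = (2.72 − 1) × 939.6 MeV = 1.7200 × 939.6 MeV = 1620 MeV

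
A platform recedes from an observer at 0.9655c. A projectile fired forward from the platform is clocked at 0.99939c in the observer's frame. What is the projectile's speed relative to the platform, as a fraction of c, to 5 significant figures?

Inverse velocity addition: u' = (u − v)/(1 − uv/c²)
= (0.99939 − 0.9655)/(1 − 0.99939×0.9655) = 0.033890/0.03508895 = 0.96583

u' ≈ 0.96583c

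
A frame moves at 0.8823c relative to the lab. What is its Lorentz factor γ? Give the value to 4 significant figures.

γ ≈ 2.125

γ = 1/√(1 − β²) = 1/√(1 − 0.8823²) = 1/√(0.221547) = 2.125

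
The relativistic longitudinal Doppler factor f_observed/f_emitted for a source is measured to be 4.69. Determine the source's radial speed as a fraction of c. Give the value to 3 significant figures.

f_obs/f_src = √((1+β)/(1−β)) = 4.69  ⇒  (1+β)/(1−β) = 21.996
β = |1 − D²|/(1 + D²) = |1 − 21.996|/(1 + 21.996) = 0.913

β ≈ 0.913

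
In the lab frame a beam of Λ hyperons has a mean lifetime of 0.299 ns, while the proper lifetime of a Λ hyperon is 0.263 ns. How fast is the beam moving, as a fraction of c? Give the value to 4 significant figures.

γ = Δt/τ₀ = 0.299/0.263 = 1.13688
β = √(1 − 1/γ²) = √(1 − 1/1.13688²) = 0.4757

β ≈ 0.4757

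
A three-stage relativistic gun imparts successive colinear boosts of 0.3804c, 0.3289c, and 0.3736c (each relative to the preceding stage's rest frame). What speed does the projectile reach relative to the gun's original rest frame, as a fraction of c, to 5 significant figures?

Compose boost 2: (0.3289 + 0.3804)/(1 + 0.3289×0.3804) = 0.70930/1.125114 = 0.6304253
Compose boost 3: (0.3736 + 0.6304253)/(1 + 0.3736×0.6304253) = 1.004025/1.235527 = 0.81263

u ≈ 0.81263c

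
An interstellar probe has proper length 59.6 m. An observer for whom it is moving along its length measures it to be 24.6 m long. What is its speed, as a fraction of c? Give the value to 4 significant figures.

γ = L₀/L = 59.6/24.6 = 2.42276
β = √(1 − 1/γ²) = 0.9108

β ≈ 0.9108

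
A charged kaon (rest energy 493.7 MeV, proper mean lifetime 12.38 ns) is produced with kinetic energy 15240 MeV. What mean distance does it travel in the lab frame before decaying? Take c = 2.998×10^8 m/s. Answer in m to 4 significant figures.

d ≈ 118.2 m

γ = 1 + K/(m₀c²) = 1 + 15240/493.7 = 31.8689
β = √(1 − 1/γ²) = 0.999508
Dilated lifetime: γτ₀ = 31.8689 × 12.38 ns = 394.538 ns
d = βc·γτ₀ = 0.999508 × (2.998×10^8 m/s) × 3.94538×10^-7 s = 118.2 m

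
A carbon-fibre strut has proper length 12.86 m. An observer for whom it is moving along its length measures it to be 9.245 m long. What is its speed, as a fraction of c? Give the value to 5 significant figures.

γ = L₀/L = 12.86/9.245 = 1.391022
β = √(1 − 1/γ²) = 0.69512

β ≈ 0.69512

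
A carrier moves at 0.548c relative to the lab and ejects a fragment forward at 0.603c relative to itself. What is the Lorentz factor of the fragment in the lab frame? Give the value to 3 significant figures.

u_lab = (0.603 + 0.548)/(1 + 0.603×0.548) = 1.151/1.33044 = 0.865125
γ = 1/√(1 − 0.865125²) = 1.99

γ ≈ 1.99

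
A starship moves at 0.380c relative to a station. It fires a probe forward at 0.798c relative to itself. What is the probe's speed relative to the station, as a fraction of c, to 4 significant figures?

u ≈ 0.9039c

Relativistic velocity addition: u = (u' + v)/(1 + u'v/c²)
= (0.798 + 0.380)/(1 + 0.798×0.380) = 1.178/1.30324 = 0.9039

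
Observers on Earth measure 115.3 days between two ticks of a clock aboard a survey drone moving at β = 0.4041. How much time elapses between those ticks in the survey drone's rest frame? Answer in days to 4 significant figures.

τ₀ ≈ 105.5 days

γ = 1/√(1 − 0.4041²) = 1.09324
Proper time: τ₀ = Δt/γ = 115.3/1.09324 = 105.5 days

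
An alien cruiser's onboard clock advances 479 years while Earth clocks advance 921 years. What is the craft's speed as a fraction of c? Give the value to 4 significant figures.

β ≈ 0.8541

γ = Δt/τ₀ = 921/479 = 1.92276
β = √(1 − 1/γ²) = √(1 − 1/1.92276²) = 0.8541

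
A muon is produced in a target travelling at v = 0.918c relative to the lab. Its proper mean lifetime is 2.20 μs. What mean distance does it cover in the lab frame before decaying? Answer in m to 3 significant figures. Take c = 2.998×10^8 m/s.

d ≈ 1530 m

γ = 1/√(1 − 0.918²) = 2.5216
Dilated lifetime: Δt = γτ₀ = 2.5216 × 2.20 μs = 5.5474 μs
d = vΔt = 0.918c × 5.5474 μs = 2.7522×10^8 m/s × 5.5474×10^-6 s = 1530 m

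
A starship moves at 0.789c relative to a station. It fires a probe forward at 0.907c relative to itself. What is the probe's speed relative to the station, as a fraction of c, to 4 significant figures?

u ≈ 0.9886c

Relativistic velocity addition: u = (u' + v)/(1 + u'v/c²)
= (0.907 + 0.789)/(1 + 0.907×0.789) = 1.696/1.71562 = 0.9886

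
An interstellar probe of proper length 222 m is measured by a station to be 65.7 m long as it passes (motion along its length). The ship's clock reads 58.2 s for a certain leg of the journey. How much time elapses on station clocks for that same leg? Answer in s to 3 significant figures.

Length contraction ⇒ γ = L₀/L = 222/65.7 = 3.3790
Time dilation: Δt = γτ₀ = 3.3790 × 58.2 s = 197 s

Δt ≈ 197 s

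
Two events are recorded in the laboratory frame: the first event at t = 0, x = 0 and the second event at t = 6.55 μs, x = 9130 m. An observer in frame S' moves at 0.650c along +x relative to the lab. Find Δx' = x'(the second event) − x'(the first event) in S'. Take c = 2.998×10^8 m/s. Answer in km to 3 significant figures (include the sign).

γ = 1/√(1 − 0.650²) = 1.3159
Δx' = γ(Δx − vΔt) = 1.3159 × (9130 m − 0.650×(2.998×10^8 m/s)×6.55×10^-6 s)
= 1.3159 × (7853.6 m) = 10.3 km

Δx' ≈ 10.3 km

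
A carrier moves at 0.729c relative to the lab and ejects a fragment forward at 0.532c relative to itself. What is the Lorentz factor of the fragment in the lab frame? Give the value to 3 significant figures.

u_lab = (0.532 + 0.729)/(1 + 0.532×0.729) = 1.261/1.38783 = 0.908614
γ = 1/√(1 − 0.908614²) = 2.39

γ ≈ 2.39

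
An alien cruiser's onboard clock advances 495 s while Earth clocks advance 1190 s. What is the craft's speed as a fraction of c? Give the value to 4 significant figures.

β ≈ 0.9094

γ = Δt/τ₀ = 1190/495 = 2.40404
β = √(1 − 1/γ²) = √(1 − 1/2.40404²) = 0.9094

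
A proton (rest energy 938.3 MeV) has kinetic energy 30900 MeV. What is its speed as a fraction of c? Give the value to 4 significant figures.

γ = 1 + K/(m₀c²) = 1 + 30900/938.3 = 33.9319
β = √(1 − 1/γ²) = 0.9996

β ≈ 0.9996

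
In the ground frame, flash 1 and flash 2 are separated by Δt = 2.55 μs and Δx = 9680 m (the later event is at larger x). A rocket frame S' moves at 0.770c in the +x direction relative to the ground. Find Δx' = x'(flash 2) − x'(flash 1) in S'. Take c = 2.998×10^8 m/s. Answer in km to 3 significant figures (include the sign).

Δx' ≈ 14.2 km

γ = 1/√(1 − 0.770²) = 1.5673
Δx' = γ(Δx − vΔt) = 1.5673 × (9680 m − 0.770×(2.998×10^8 m/s)×2.55×10^-6 s)
= 1.5673 × (9091.3 m) = 14.2 km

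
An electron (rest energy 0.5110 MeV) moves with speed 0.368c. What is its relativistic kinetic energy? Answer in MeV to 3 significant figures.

γ = 1/√(1 − 0.368²) = 1.0755
K = (γ − 1)m₀c² = (1.0755 − 1) × 0.5110 MeV = 0.075470 × 0.5110 MeV = 0.0386 MeV

K ≈ 0.0386 MeV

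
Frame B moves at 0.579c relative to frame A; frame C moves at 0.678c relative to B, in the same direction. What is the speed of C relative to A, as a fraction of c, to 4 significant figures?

u ≈ 0.9027c

Compose boost 2: (0.678 + 0.579)/(1 + 0.678×0.579) = 1.257/1.39256 = 0.9027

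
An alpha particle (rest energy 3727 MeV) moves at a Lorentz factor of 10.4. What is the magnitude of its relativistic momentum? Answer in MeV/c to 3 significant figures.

p ≈ 38600 MeV/c

β = √(1 − 1/γ²) = √(1 − 1/10.4²) = 0.99537
p = γβm₀c = 10.4 × 0.99537 × 3727 MeV/c = 38600 MeV/c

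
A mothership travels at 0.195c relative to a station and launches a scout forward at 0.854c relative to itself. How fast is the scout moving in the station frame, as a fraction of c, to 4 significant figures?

u ≈ 0.8992c

Compose boost 2: (0.854 + 0.195)/(1 + 0.854×0.195) = 1.049/1.16653 = 0.8992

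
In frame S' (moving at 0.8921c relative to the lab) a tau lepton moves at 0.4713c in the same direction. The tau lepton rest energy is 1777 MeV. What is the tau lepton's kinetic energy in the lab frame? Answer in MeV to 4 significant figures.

u_lab = (0.4713 + 0.8921)/(1 + 0.4713×0.8921) = 0.9598389
γ = 1/√(1 − 0.9598389²) = 3.56440
K = (γ − 1)m₀c² = (3.56440 − 1) × 1777 = 2.56440 × 1777 = 4557 MeV

K ≈ 4557 MeV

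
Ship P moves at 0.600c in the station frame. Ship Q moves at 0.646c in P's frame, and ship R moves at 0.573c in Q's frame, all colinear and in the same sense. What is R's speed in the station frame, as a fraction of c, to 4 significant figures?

Compose boost 2: (0.646 + 0.600)/(1 + 0.646×0.600) = 1.246/1.38760 = 0.897953
Compose boost 3: (0.573 + 0.897953)/(1 + 0.573×0.897953) = 1.47095/1.51453 = 0.9712

u ≈ 0.9712c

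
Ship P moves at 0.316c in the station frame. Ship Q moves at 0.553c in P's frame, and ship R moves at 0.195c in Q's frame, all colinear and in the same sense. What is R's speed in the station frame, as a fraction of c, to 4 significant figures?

Compose boost 2: (0.553 + 0.316)/(1 + 0.553×0.316) = 0.8690/1.17475 = 0.739733
Compose boost 3: (0.195 + 0.739733)/(1 + 0.195×0.739733) = 0.934733/1.14425 = 0.8169

u ≈ 0.8169c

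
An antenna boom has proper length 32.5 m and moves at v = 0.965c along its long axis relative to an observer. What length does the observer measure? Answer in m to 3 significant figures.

γ = 1/√(1 − 0.965²) = 3.8132
Length contraction: L = L₀/γ = 32.5/3.8132 = 8.52 m

L ≈ 8.52 m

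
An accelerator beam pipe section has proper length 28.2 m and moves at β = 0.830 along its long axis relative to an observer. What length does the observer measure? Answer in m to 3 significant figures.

L ≈ 15.7 m

γ = 1/√(1 − 0.830²) = 1.7929
Length contraction: L = L₀/γ = 28.2/1.7929 = 15.7 m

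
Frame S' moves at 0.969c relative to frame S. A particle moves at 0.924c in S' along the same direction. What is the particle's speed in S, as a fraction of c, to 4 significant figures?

Relativistic velocity addition: u = (u' + v)/(1 + u'v/c²)
= (0.924 + 0.969)/(1 + 0.924×0.969) = 1.893/1.89536 = 0.9988

u ≈ 0.9988c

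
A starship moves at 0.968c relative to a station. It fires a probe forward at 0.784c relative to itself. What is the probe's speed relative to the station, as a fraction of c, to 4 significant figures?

Relativistic velocity addition: u = (u' + v)/(1 + u'v/c²)
= (0.784 + 0.968)/(1 + 0.784×0.968) = 1.752/1.75891 = 0.9961

u ≈ 0.9961c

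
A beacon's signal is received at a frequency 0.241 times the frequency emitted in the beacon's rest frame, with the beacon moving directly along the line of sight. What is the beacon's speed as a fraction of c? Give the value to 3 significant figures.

β ≈ 0.890

f_obs/f_src = √((1−β)/(1+β)) = 0.241  ⇒  (1−β)/(1+β) = 0.058081
β = |1 − D²|/(1 + D²) = |1 − 0.058081|/(1 + 0.058081) = 0.890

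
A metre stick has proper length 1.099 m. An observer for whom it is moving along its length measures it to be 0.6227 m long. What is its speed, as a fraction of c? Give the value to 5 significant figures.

β ≈ 0.82399

γ = L₀/L = 1.099/0.6227 = 1.764895
β = √(1 − 1/γ²) = 0.82399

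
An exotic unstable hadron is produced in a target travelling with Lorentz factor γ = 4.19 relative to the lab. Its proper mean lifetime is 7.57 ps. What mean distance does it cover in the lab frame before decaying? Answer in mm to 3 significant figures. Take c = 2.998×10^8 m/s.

d ≈ 9.23 mm

β = √(1 − 1/γ²) = √(1 − 1/4.19²) = 0.97110
Dilated lifetime: Δt = γτ₀ = 4.19 × 7.57 ps = 31.718 ps
d = vΔt = 0.97110c × 31.718 ps = 2.9114×10^8 m/s × 3.1718×10^-11 s = 9.23 mm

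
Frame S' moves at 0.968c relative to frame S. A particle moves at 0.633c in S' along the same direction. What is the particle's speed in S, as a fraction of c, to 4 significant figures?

u ≈ 0.9927c

Relativistic velocity addition: u = (u' + v)/(1 + u'v/c²)
= (0.633 + 0.968)/(1 + 0.633×0.968) = 1.601/1.61274 = 0.9927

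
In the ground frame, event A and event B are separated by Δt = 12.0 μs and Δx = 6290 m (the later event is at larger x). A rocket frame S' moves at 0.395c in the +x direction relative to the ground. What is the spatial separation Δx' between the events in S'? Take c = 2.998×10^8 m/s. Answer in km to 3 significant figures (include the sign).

Δx' ≈ 5.30 km

γ = 1/√(1 − 0.395²) = 1.0885
Δx' = γ(Δx − vΔt) = 1.0885 × (6290 m − 0.395×(2.998×10^8 m/s)×12.0×10^-6 s)
= 1.0885 × (4868.9 m) = 5.30 km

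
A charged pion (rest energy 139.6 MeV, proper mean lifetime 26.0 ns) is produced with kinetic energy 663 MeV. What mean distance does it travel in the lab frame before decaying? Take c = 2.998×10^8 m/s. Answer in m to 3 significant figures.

d ≈ 44.1 m

γ = 1 + K/(m₀c²) = 1 + 663/139.6 = 5.7493
β = √(1 − 1/γ²) = 0.98476
Dilated lifetime: γτ₀ = 5.7493 × 26.0 ns = 149.48 ns
d = βc·γτ₀ = 0.98476 × (2.998×10^8 m/s) × 1.4948×10^-7 s = 44.1 m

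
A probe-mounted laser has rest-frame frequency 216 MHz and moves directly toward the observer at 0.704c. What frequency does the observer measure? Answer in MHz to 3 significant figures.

f_obs ≈ 518 MHz

Relativistic Doppler: f_obs = f_src √((1+β)/(1−β))
= 216 × √(1.7040/0.29600) = 216 × 2.3993 = 518 MHz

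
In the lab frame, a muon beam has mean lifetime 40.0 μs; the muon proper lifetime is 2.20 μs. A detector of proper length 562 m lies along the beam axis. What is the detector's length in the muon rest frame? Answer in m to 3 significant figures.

L ≈ 30.9 m

Time dilation ⇒ γ = Δt/τ₀ = 40.0/2.20 = 18.182
Length contraction: L = L₀/γ = 562/18.182 = 30.9 m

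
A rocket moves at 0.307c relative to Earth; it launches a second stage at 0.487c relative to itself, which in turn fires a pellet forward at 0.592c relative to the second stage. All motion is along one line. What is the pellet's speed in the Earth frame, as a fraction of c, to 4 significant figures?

u ≈ 0.9104c

Compose boost 2: (0.487 + 0.307)/(1 + 0.487×0.307) = 0.7940/1.14951 = 0.690730
Compose boost 3: (0.592 + 0.690730)/(1 + 0.592×0.690730) = 1.28273/1.40891 = 0.9104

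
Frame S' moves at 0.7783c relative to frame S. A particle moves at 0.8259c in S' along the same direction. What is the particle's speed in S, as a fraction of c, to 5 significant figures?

u ≈ 0.97650c

Relativistic velocity addition: u = (u' + v)/(1 + u'v/c²)
= (0.8259 + 0.7783)/(1 + 0.8259×0.7783) = 1.6042/1.642798 = 0.97650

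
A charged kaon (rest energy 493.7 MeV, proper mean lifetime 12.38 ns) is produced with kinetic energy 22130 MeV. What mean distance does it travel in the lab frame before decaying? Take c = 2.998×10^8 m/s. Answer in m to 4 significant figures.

d ≈ 170.0 m

γ = 1 + K/(m₀c²) = 1 + 22130/493.7 = 45.8248
β = √(1 − 1/γ²) = 0.999762
Dilated lifetime: γτ₀ = 45.8248 × 12.38 ns = 567.311 ns
d = βc·γτ₀ = 0.999762 × (2.998×10^8 m/s) × 5.67311×10^-7 s = 170.0 m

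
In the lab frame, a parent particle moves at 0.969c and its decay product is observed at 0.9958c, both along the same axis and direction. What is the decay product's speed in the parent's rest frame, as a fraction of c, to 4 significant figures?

u' ≈ 0.7642c

Inverse velocity addition: u' = (u − v)/(1 − uv/c²)
= (0.9958 − 0.969)/(1 − 0.9958×0.969) = 0.02680/0.0350698 = 0.7642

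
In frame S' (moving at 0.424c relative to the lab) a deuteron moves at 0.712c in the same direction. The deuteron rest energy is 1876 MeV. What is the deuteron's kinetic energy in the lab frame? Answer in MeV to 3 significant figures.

u_lab = (0.712 + 0.424)/(1 + 0.712×0.424) = 0.872579
γ = 1/√(1 − 0.872579²) = 2.0472
K = (γ − 1)m₀c² = (2.0472 − 1) × 1876 = 1.0472 × 1876 = 1960 MeV

K ≈ 1960 MeV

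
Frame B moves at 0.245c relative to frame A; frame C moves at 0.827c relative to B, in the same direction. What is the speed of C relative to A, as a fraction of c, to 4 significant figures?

u ≈ 0.8914c

Compose boost 2: (0.827 + 0.245)/(1 + 0.827×0.245) = 1.072/1.20261 = 0.8914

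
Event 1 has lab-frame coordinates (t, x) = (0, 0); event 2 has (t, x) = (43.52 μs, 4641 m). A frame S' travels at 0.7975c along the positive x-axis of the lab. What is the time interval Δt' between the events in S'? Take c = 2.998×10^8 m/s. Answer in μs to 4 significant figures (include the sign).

Δt' ≈ 51.67 μs

γ = 1/√(1 − 0.7975²) = 1.65750
Δt' = γ(Δt − vΔx/c²) = 1.65750 × (43.52 μs − 0.7975×4641 m / (2.998×10^8 m/s))
= 1.65750 × (31.1744 μs) = 51.67 μs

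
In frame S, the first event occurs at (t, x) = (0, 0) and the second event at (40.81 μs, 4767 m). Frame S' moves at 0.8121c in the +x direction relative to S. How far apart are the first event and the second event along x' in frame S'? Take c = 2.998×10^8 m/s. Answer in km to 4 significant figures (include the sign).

γ = 1/√(1 − 0.8121²) = 1.71374
Δx' = γ(Δx − vΔt) = 1.71374 × (4767 m − 0.8121×(2.998×10^8 m/s)×40.81×10^-6 s)
= 1.71374 × (-5168.91 m) = -8.858 km

Δx' ≈ -8.858 km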